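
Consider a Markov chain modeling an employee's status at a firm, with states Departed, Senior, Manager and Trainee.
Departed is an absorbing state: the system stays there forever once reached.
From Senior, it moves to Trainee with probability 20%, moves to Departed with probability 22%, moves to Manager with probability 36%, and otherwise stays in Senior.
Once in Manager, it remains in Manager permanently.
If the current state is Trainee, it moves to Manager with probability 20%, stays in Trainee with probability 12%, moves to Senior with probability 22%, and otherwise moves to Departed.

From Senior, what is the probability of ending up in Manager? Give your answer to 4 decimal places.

0.5554

Let h(s) be the probability of absorption at Manager starting from transient state s. Then h(Manager) = 1 and h(Departed) = 0. By first-step analysis:
h(Senior) = 0.22·0 + 0.22·h(Senior) + 0.36·1 + 0.2·h(Trainee)
h(Trainee) = 0.46·0 + 0.22·h(Senior) + 0.2·1 + 0.12·h(Trainee)
Solving: h(Senior) = 0.5554, h(Trainee) = 0.3661.
Starting from Senior, the probability is 0.5554.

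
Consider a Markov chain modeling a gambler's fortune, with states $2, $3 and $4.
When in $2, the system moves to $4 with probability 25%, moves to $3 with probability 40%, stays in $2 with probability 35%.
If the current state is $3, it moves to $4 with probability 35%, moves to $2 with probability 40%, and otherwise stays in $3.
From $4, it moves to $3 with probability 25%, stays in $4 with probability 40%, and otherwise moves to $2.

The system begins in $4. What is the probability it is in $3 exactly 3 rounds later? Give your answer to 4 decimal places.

Propagate the distribution vector 3 rounds from $4.
After 0 rounds: (0.0000, 0.0000, 1.0000)
After 1 round: (0.3500, 0.2500, 0.4000)
After 2 rounds: (0.3625, 0.3025, 0.3350)
After 3 rounds: (0.3651, 0.3044, 0.3305)
P(in $3 after 3 rounds) = 0.3044

0.3044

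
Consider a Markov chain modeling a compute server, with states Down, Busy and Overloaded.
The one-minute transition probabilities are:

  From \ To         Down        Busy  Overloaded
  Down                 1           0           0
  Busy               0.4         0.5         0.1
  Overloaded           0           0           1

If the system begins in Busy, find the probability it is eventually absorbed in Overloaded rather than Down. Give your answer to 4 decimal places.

Let h(s) be the probability of absorption at Overloaded starting from transient state s. Then h(Overloaded) = 1 and h(Down) = 0. By first-step analysis:
h(Busy) = 0.4·0 + 0.5·h(Busy) + 0.1·1
Solving: h(Busy) = 0.2000.
Starting from Busy, the probability is 0.2000.

0.2000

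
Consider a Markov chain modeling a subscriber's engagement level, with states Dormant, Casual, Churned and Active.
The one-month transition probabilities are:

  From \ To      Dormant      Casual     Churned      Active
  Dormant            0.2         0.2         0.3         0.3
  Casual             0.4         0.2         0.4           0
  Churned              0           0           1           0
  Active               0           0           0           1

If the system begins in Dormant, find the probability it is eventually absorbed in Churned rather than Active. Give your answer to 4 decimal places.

0.5714

Let h(s) be the probability of absorption at Churned starting from transient state s. Then h(Churned) = 1 and h(Active) = 0. By first-step analysis:
h(Dormant) = 0.2·h(Dormant) + 0.2·h(Casual) + 0.3·1 + 0.3·0
h(Casual) = 0.4·h(Dormant) + 0.2·h(Casual) + 0.4·1
Solving: h(Dormant) = 0.5714, h(Casual) = 0.7857.
Starting from Dormant, the probability is 0.5714.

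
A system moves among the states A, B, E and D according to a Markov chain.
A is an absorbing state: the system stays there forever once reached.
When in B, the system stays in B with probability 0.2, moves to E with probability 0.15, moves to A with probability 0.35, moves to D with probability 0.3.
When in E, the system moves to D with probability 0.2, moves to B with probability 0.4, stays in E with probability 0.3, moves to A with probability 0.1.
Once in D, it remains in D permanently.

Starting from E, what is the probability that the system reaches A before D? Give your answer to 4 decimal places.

Let h(s) be the probability of absorption at A starting from transient state s. Then h(A) = 1 and h(D) = 0. By first-step analysis:
h(B) = 0.35·1 + 0.2·h(B) + 0.15·h(E) + 0.3·0
h(E) = 0.1·1 + 0.4·h(B) + 0.3·h(E) + 0.2·0
Solving: h(B) = 0.5200, h(E) = 0.4400.
Starting from E, the probability is 0.4400.

0.4400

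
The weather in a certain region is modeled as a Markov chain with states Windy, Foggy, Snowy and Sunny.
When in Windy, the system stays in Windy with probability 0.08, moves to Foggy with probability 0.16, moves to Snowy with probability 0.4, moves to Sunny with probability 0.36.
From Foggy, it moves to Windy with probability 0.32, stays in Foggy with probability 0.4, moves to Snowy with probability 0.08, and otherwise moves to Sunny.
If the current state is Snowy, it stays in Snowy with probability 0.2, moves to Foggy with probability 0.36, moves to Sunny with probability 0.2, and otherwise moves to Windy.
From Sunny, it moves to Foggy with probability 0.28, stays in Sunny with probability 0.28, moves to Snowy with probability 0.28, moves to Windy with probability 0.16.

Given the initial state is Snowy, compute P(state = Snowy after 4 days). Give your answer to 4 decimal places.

0.2253

Propagate the distribution vector 4 days from Snowy.
After 0 days: (0.0000, 0.0000, 1.0000, 0.0000)
After 1 day: (0.2400, 0.3600, 0.2000, 0.2000)
After 2 days: (0.2144, 0.3104, 0.2208, 0.2544)
After 3 days: (0.2102, 0.3092, 0.2260, 0.2547)
After 4 days: (0.2107, 0.3100, 0.2253, 0.2540)
P(in Snowy after 4 days) = 0.2253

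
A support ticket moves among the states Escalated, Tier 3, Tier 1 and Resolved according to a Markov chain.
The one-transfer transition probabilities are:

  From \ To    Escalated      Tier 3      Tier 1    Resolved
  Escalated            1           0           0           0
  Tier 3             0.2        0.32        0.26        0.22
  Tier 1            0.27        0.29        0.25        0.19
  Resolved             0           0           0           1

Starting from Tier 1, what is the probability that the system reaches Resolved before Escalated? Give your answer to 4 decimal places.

Let h(s) be the probability of absorption at Resolved starting from transient state s. Then h(Resolved) = 1 and h(Escalated) = 0. By first-step analysis:
h(Tier 3) = 0.2·0 + 0.32·h(Tier 3) + 0.26·h(Tier 1) + 0.22·1
h(Tier 1) = 0.27·0 + 0.29·h(Tier 3) + 0.25·h(Tier 1) + 0.19·1
Solving: h(Tier 3) = 0.4933, h(Tier 1) = 0.4441.
Starting from Tier 1, the probability is 0.4441.

0.4441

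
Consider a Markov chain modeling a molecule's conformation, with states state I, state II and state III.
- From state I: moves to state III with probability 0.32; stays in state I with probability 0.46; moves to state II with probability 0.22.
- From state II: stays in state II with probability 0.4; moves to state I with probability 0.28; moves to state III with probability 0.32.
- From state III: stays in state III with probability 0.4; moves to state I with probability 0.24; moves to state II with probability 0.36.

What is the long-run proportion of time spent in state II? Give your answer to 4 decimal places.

Let the stationary distribution be π with π = πP and π_1 + π_2 + π_3 = 1.
π_1 = 0.46·π_1 + 0.28·π_2 + 0.24·π_3
π_2 = 0.22·π_1 + 0.4·π_2 + 0.36·π_3
Solving with the normalization constraint gives π = (0.3245, 0.3277, 0.3478).
So the stationary probability of state II is 0.3277.

0.3277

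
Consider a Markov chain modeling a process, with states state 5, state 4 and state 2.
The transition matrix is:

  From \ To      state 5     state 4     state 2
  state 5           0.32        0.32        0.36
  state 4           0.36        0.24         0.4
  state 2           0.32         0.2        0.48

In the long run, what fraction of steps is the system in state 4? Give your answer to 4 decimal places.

Let the stationary distribution be π with π = πP and π_1 + π_2 + π_3 = 1.
π_1 = 0.32·π_1 + 0.36·π_2 + 0.32·π_3
π_2 = 0.32·π_1 + 0.24·π_2 + 0.2·π_3
Solving with the normalization constraint gives π = (0.3300, 0.2496, 0.4204).
So the stationary probability of state 4 is 0.2496.

0.2496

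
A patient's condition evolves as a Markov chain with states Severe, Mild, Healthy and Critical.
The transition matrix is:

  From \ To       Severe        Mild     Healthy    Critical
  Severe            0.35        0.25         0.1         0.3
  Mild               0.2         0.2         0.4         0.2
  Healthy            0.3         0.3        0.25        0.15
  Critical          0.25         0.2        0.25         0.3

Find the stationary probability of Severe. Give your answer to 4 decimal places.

0.2781

Let the stationary distribution be π with π = πP and π_1 + π_2 + π_3 + π_4 = 1.
π_1 = 0.35·π_1 + 0.2·π_2 + 0.3·π_3 + 0.25·π_4
π_2 = 0.25·π_1 + 0.2·π_2 + 0.3·π_3 + 0.2·π_4
π_3 = 0.1·π_1 + 0.4·π_2 + 0.25·π_3 + 0.25·π_4
Solving with the normalization constraint gives π = (0.2781, 0.2383, 0.2440, 0.2396).
So the stationary probability of Severe is 0.2781.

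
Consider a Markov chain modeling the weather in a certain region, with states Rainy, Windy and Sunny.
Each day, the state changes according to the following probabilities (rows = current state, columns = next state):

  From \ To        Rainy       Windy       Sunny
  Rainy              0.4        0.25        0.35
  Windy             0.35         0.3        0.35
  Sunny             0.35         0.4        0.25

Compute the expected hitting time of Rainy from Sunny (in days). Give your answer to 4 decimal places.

Let t(s) be the expected number of days to first reach Rainy from state s, with t(Rainy) = 0. Conditioning on the first day:
t(Windy) = 1 + 0.3·t(Windy) + 0.35·t(Sunny)
t(Sunny) = 1 + 0.4·t(Windy) + 0.25·t(Sunny)
Solving: t(Windy) = 2.8571, t(Sunny) = 2.8571.
Expected days from Sunny to Rainy: 2.8571.

2.8571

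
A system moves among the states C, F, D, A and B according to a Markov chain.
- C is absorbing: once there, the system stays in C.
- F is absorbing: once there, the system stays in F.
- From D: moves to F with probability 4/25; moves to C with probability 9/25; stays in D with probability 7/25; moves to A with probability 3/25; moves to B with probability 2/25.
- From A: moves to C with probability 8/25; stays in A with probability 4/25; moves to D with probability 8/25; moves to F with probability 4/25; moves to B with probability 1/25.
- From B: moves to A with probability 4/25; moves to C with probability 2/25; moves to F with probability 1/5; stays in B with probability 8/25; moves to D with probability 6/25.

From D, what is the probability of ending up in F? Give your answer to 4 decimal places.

Let h(s) be the probability of absorption at F starting from transient state s. Then h(F) = 1 and h(C) = 0. By first-step analysis:
h(D) = 0.36·0 + 0.16·1 + 0.28·h(D) + 0.12·h(A) + 0.08·h(B)
h(A) = 0.32·0 + 0.16·1 + 0.32·h(D) + 0.16·h(A) + 0.04·h(B)
h(B) = 0.08·0 + 0.2·1 + 0.24·h(D) + 0.16·h(A) + 0.32·h(B)
Solving: h(D) = 0.3337, h(A) = 0.3411, h(B) = 0.4922.
Starting from D, the probability is 0.3337.

0.3337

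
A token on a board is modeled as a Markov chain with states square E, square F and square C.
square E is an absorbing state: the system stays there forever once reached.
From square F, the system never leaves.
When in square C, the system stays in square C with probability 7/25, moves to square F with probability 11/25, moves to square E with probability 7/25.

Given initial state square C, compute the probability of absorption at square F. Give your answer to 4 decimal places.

Let h(s) be the probability of absorption at square F starting from transient state s. Then h(square F) = 1 and h(square E) = 0. By first-step analysis:
h(square C) = 0.28·0 + 0.44·1 + 0.28·h(square C)
Solving: h(square C) = 0.6111.
Starting from square C, the probability is 0.6111.

0.6111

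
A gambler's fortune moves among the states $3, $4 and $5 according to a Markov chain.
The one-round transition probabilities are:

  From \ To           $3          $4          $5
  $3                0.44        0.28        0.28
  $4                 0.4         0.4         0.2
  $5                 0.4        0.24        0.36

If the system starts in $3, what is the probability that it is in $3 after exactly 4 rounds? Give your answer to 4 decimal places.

0.4167

Propagate the distribution vector 4 rounds from $3.
After 0 rounds: (1.0000, 0.0000, 0.0000)
After 1 round: (0.4400, 0.2800, 0.2800)
After 2 rounds: (0.4176, 0.3024, 0.2800)
After 3 rounds: (0.4167, 0.3051, 0.2782)
After 4 rounds: (0.4167, 0.3055, 0.2778)
P(in $3 after 4 rounds) = 0.4167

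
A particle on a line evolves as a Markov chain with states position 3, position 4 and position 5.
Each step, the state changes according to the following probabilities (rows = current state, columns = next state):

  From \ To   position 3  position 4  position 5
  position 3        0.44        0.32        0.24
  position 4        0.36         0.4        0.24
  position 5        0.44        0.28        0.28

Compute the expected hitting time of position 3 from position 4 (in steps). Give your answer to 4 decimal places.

2.6316

Let t(s) be the expected number of steps to first reach position 3 from state s, with t(position 3) = 0. Conditioning on the first step:
t(position 4) = 1 + 0.4·t(position 4) + 0.24·t(position 5)
t(position 5) = 1 + 0.28·t(position 4) + 0.28·t(position 5)
Solving: t(position 4) = 2.6316, t(position 5) = 2.4123.
Expected steps from position 4 to position 3: 2.6316.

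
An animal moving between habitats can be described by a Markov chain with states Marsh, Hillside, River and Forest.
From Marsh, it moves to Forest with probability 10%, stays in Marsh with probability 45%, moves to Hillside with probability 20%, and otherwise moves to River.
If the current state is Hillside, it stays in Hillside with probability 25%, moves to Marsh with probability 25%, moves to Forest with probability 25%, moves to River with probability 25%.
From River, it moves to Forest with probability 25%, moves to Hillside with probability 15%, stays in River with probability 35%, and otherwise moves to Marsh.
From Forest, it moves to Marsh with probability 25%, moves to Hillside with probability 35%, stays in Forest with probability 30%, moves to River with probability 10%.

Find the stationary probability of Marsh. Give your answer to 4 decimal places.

0.3125

Let the stationary distribution be π with π = πP and π_1 + π_2 + π_3 + π_4 = 1.
π_1 = 0.45·π_1 + 0.25·π_2 + 0.25·π_3 + 0.25·π_4
π_2 = 0.2·π_1 + 0.25·π_2 + 0.15·π_3 + 0.35·π_4
π_3 = 0.25·π_1 + 0.25·π_2 + 0.35·π_3 + 0.1·π_4
Solving with the normalization constraint gives π = (0.3125, 0.2315, 0.2421, 0.2138).
So the stationary probability of Marsh is 0.3125.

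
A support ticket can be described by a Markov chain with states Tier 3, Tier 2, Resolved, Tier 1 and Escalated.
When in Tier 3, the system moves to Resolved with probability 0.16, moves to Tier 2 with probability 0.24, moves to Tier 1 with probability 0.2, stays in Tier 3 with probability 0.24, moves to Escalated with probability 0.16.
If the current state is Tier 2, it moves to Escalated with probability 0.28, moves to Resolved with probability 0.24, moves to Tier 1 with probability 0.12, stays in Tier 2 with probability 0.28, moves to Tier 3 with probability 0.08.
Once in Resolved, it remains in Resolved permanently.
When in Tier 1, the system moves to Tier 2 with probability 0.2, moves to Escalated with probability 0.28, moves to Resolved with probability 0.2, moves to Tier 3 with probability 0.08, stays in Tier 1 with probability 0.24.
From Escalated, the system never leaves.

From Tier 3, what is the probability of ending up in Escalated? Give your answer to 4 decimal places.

0.5310

Let h(s) be the probability of absorption at Escalated starting from transient state s. Then h(Escalated) = 1 and h(Resolved) = 0. By first-step analysis:
h(Tier 3) = 0.24·h(Tier 3) + 0.24·h(Tier 2) + 0.16·0 + 0.2·h(Tier 1) + 0.16·1
h(Tier 2) = 0.08·h(Tier 3) + 0.28·h(Tier 2) + 0.24·0 + 0.12·h(Tier 1) + 0.28·1
h(Tier 1) = 0.08·h(Tier 3) + 0.2·h(Tier 2) + 0.2·0 + 0.24·h(Tier 1) + 0.28·1
Solving: h(Tier 3) = 0.5310, h(Tier 2) = 0.5424, h(Tier 1) = 0.5671.
Starting from Tier 3, the probability is 0.5310.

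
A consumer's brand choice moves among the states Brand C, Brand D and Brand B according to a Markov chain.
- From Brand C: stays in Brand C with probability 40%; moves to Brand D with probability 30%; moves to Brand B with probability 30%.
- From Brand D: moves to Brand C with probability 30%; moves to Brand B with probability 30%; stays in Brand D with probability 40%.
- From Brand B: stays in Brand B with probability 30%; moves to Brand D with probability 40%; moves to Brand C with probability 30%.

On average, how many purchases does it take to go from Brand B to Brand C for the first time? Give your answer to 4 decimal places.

3.3333

Let t(s) be the expected number of purchases to first reach Brand C from state s, with t(Brand C) = 0. Conditioning on the first purchase:
t(Brand D) = 1 + 0.4·t(Brand D) + 0.3·t(Brand B)
t(Brand B) = 1 + 0.4·t(Brand D) + 0.3·t(Brand B)
Solving: t(Brand D) = 3.3333, t(Brand B) = 3.3333.
Expected purchases from Brand B to Brand C: 3.3333.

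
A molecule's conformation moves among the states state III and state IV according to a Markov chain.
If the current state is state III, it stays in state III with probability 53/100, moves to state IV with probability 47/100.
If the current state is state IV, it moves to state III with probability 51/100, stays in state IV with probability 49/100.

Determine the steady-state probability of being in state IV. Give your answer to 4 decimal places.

0.4796

Let the stationary distribution be π with π = πP and π_1 + π_2 = 1.
π_1 = 0.53·π_1 + 0.51·π_2
Solving with the normalization constraint gives π = (0.5204, 0.4796).
So the stationary probability of state IV is 0.4796.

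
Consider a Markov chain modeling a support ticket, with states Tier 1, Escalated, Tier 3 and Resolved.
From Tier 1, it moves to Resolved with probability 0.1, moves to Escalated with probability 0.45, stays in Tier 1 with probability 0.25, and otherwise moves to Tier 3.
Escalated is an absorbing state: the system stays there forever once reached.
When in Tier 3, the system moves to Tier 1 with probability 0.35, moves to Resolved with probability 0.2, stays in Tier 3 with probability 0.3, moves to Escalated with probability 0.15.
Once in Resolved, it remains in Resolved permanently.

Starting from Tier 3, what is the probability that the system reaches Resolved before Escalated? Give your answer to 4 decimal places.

Let h(s) be the probability of absorption at Resolved starting from transient state s. Then h(Resolved) = 1 and h(Escalated) = 0. By first-step analysis:
h(Tier 1) = 0.25·h(Tier 1) + 0.45·0 + 0.2·h(Tier 3) + 0.1·1
h(Tier 3) = 0.35·h(Tier 1) + 0.15·0 + 0.3·h(Tier 3) + 0.2·1
Solving: h(Tier 1) = 0.2418, h(Tier 3) = 0.4066.
Starting from Tier 3, the probability is 0.4066.

0.4066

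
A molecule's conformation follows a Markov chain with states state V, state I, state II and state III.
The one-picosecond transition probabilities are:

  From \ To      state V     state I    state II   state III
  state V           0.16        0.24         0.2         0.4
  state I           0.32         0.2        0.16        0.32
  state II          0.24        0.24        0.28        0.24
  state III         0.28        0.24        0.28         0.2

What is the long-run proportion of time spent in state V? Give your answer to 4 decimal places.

0.2499

Let the stationary distribution be π with π = πP and π_1 + π_2 + π_3 + π_4 = 1.
π_1 = 0.16·π_1 + 0.32·π_2 + 0.24·π_3 + 0.28·π_4
π_2 = 0.24·π_1 + 0.2·π_2 + 0.24·π_3 + 0.24·π_4
π_3 = 0.2·π_1 + 0.16·π_2 + 0.28·π_3 + 0.28·π_4
Solving with the normalization constraint gives π = (0.2499, 0.2308, 0.2323, 0.2870).
So the stationary probability of state V is 0.2499.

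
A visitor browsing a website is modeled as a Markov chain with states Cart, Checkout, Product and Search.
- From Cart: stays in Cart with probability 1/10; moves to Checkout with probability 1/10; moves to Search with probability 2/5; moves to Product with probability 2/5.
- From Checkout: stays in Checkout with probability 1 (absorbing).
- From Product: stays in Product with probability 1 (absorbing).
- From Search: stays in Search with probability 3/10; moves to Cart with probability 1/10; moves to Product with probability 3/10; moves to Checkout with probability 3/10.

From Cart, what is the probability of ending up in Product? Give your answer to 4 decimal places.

0.6780

Let h(s) be the probability of absorption at Product starting from transient state s. Then h(Product) = 1 and h(Checkout) = 0. By first-step analysis:
h(Cart) = 0.1·h(Cart) + 0.1·0 + 0.4·1 + 0.4·h(Search)
h(Search) = 0.1·h(Cart) + 0.3·0 + 0.3·1 + 0.3·h(Search)
Solving: h(Cart) = 0.6780, h(Search) = 0.5254.
Starting from Cart, the probability is 0.6780.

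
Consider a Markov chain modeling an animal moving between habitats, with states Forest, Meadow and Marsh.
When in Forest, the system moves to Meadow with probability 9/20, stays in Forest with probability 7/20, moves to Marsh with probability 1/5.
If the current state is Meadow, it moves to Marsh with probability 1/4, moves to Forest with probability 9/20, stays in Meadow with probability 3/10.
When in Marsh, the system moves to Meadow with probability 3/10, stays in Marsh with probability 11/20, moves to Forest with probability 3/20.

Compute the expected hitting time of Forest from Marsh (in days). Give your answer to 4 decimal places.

4.1667

Let t(s) be the expected number of days to first reach Forest from state s, with t(Forest) = 0. Conditioning on the first day:
t(Meadow) = 1 + 0.3·t(Meadow) + 0.25·t(Marsh)
t(Marsh) = 1 + 0.3·t(Meadow) + 0.55·t(Marsh)
Solving: t(Meadow) = 2.9167, t(Marsh) = 4.1667.
Expected days from Marsh to Forest: 4.1667.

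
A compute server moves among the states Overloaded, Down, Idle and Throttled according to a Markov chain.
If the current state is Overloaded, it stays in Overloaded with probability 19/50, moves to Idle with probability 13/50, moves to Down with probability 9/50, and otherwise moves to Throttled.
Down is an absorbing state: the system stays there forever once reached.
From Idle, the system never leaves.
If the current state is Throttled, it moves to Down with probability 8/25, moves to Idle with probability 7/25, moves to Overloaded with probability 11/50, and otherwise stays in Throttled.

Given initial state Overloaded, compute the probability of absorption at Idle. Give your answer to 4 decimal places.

Let h(s) be the probability of absorption at Idle starting from transient state s. Then h(Idle) = 1 and h(Down) = 0. By first-step analysis:
h(Overloaded) = 0.38·h(Overloaded) + 0.18·0 + 0.26·1 + 0.18·h(Throttled)
h(Throttled) = 0.22·h(Overloaded) + 0.32·0 + 0.28·1 + 0.18·h(Throttled)
Solving: h(Overloaded) = 0.5623, h(Throttled) = 0.4923.
Starting from Overloaded, the probability is 0.5623.

0.5623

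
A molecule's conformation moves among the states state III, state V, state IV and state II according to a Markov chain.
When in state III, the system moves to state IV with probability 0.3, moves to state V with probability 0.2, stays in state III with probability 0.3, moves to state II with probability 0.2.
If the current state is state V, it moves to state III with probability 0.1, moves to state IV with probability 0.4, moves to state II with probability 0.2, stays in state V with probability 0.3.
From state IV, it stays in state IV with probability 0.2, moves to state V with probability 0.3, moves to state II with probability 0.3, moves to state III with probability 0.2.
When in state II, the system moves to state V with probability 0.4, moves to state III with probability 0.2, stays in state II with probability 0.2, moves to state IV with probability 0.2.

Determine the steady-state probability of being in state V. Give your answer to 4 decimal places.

Let the stationary distribution be π with π = πP and π_1 + π_2 + π_3 + π_4 = 1.
π_1 = 0.3·π_1 + 0.1·π_2 + 0.2·π_3 + 0.2·π_4
π_2 = 0.2·π_1 + 0.3·π_2 + 0.3·π_3 + 0.4·π_4
π_3 = 0.3·π_1 + 0.4·π_2 + 0.2·π_3 + 0.2·π_4
Solving with the normalization constraint gives π = (0.1884, 0.3040, 0.2796, 0.2280).
So the stationary probability of state V is 0.3040.

0.3040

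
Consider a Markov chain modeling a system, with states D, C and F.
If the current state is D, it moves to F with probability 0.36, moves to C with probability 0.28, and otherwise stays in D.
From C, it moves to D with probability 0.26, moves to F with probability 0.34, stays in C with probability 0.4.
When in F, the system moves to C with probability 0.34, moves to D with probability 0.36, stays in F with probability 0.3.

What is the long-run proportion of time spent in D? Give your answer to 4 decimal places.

Let the stationary distribution be π with π = πP and π_1 + π_2 + π_3 = 1.
π_1 = 0.36·π_1 + 0.26·π_2 + 0.36·π_3
π_2 = 0.28·π_1 + 0.4·π_2 + 0.34·π_3
Solving with the normalization constraint gives π = (0.3259, 0.3409, 0.3332).
So the stationary probability of D is 0.3259.

0.3259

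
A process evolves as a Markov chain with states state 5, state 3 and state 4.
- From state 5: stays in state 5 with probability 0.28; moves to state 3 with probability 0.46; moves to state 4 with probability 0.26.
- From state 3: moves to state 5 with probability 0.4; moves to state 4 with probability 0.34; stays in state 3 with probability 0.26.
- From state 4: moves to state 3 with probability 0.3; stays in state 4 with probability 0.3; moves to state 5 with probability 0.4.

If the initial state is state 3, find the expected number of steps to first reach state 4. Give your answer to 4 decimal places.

3.2110

Let t(s) be the expected number of steps to first reach state 4 from state s, with t(state 4) = 0. Conditioning on the first step:
t(state 5) = 1 + 0.28·t(state 5) + 0.46·t(state 3)
t(state 3) = 1 + 0.4·t(state 5) + 0.26·t(state 3)
Solving: t(state 5) = 3.4404, t(state 3) = 3.2110.
Expected steps from state 3 to state 4: 3.2110.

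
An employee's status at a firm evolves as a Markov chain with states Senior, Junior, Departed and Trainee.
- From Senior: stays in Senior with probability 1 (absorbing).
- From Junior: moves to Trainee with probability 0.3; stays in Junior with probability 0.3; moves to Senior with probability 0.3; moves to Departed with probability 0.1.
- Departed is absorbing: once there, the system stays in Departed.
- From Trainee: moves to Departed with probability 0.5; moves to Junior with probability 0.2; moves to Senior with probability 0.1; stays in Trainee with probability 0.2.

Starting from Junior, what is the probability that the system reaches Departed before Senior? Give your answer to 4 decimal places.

Let h(s) be the probability of absorption at Departed starting from transient state s. Then h(Departed) = 1 and h(Senior) = 0. By first-step analysis:
h(Junior) = 0.3·0 + 0.3·h(Junior) + 0.1·1 + 0.3·h(Trainee)
h(Trainee) = 0.1·0 + 0.2·h(Junior) + 0.5·1 + 0.2·h(Trainee)
Solving: h(Junior) = 0.4600, h(Trainee) = 0.7400.
Starting from Junior, the probability is 0.4600.

0.4600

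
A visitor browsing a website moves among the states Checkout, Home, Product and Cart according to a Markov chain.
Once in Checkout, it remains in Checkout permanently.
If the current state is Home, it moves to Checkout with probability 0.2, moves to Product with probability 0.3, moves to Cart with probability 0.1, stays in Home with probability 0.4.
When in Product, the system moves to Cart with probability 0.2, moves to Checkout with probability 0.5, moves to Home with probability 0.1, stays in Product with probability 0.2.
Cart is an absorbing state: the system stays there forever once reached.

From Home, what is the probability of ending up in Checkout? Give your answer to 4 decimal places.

0.6889

Let h(s) be the probability of absorption at Checkout starting from transient state s. Then h(Checkout) = 1 and h(Cart) = 0. By first-step analysis:
h(Home) = 0.2·1 + 0.4·h(Home) + 0.3·h(Product) + 0.1·0
h(Product) = 0.5·1 + 0.1·h(Home) + 0.2·h(Product) + 0.2·0
Solving: h(Home) = 0.6889, h(Product) = 0.7111.
Starting from Home, the probability is 0.6889.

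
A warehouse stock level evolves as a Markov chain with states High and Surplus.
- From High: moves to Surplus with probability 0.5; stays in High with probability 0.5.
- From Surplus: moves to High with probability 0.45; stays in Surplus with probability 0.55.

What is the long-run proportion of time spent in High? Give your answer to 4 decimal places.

Let the stationary distribution be π with π = πP and π_1 + π_2 = 1.
π_1 = 0.5·π_1 + 0.45·π_2
Solving with the normalization constraint gives π = (0.4737, 0.5263).
So the stationary probability of High is 0.4737.

0.4737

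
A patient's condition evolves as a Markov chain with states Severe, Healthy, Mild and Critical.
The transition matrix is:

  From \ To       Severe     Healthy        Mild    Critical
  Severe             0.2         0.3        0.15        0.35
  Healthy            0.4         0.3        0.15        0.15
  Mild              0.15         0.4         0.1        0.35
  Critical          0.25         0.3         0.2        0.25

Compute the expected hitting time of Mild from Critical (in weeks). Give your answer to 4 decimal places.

Let t(s) be the expected number of weeks to first reach Mild from state s, with t(Mild) = 0. Conditioning on the first week:
t(Severe) = 1 + 0.2·t(Severe) + 0.3·t(Healthy) + 0.35·t(Critical)
t(Healthy) = 1 + 0.4·t(Severe) + 0.3·t(Healthy) + 0.15·t(Critical)
t(Critical) = 1 + 0.25·t(Severe) + 0.3·t(Healthy) + 0.25·t(Critical)
Solving: t(Severe) = 6.1281, t(Healthy) = 6.1838, t(Critical) = 5.8496.
Expected weeks from Critical to Mild: 5.8496.

5.8496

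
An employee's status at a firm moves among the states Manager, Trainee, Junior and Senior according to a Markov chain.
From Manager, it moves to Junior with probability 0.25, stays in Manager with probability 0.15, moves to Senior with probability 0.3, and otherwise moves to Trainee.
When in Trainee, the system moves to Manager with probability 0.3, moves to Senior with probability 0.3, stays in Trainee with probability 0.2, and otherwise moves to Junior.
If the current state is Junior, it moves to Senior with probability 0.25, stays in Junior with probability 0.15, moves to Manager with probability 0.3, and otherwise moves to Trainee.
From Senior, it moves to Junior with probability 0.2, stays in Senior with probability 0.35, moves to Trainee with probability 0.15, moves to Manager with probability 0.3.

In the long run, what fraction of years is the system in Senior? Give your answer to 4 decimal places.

Let the stationary distribution be π with π = πP and π_1 + π_2 + π_3 + π_4 = 1.
π_1 = 0.15·π_1 + 0.3·π_2 + 0.3·π_3 + 0.3·π_4
π_2 = 0.3·π_1 + 0.2·π_2 + 0.3·π_3 + 0.15·π_4
π_3 = 0.25·π_1 + 0.2·π_2 + 0.15·π_3 + 0.2·π_4
Solving with the normalization constraint gives π = (0.2609, 0.2311, 0.2029, 0.3051).
So the stationary probability of Senior is 0.3051.

0.3051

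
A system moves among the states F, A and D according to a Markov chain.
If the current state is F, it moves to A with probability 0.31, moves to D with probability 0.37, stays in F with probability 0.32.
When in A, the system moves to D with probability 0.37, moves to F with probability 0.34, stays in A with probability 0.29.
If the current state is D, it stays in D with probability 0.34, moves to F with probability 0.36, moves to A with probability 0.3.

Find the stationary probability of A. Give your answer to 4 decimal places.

Let the stationary distribution be π with π = πP and π_1 + π_2 + π_3 = 1.
π_1 = 0.32·π_1 + 0.34·π_2 + 0.36·π_3
π_2 = 0.31·π_1 + 0.29·π_2 + 0.3·π_3
Solving with the normalization constraint gives π = (0.3404, 0.3004, 0.3592).
So the stationary probability of A is 0.3004.

0.3004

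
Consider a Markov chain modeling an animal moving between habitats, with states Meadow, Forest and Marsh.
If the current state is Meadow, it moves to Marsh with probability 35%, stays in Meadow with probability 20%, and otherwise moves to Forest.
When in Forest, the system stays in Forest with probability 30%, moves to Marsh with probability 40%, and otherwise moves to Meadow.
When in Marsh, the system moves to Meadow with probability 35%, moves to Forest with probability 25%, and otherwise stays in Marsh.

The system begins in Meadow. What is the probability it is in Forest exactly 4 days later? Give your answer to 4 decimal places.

Propagate the distribution vector 4 days from Meadow.
After 0 days: (1.0000, 0.0000, 0.0000)
After 1 day: (0.2000, 0.4500, 0.3500)
After 2 days: (0.2975, 0.3125, 0.3900)
After 3 days: (0.2898, 0.3251, 0.3851)
After 4 days: (0.2903, 0.3242, 0.3855)
P(in Forest after 4 days) = 0.3242

0.3242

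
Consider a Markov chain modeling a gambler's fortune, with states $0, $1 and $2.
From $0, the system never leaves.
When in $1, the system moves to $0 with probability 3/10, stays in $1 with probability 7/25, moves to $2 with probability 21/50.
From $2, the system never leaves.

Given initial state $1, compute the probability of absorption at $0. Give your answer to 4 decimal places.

0.4167

Let h(s) be the probability of absorption at $0 starting from transient state s. Then h($0) = 1 and h($2) = 0. By first-step analysis:
h($1) = 0.3·1 + 0.28·h($1) + 0.42·0
Solving: h($1) = 0.4167.
Starting from $1, the probability is 0.4167.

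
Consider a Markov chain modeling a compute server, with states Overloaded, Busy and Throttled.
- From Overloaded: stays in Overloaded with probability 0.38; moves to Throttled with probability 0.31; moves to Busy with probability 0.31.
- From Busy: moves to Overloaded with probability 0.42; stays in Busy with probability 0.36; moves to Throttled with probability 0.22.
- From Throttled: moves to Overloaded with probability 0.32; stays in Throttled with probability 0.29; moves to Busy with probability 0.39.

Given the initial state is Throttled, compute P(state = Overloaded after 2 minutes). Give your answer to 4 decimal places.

Sum over the intermediate state after 1 minute:
P = P(Throttled→Overloaded)·P(Overloaded→Overloaded) + P(Throttled→Busy)·P(Busy→Overloaded) + P(Throttled→Throttled)·P(Throttled→Overloaded)
  = 0.32×0.38 + 0.39×0.42 + 0.29×0.32
  = 0.1216 + 0.1638 + 0.0928 = 0.3782

0.3782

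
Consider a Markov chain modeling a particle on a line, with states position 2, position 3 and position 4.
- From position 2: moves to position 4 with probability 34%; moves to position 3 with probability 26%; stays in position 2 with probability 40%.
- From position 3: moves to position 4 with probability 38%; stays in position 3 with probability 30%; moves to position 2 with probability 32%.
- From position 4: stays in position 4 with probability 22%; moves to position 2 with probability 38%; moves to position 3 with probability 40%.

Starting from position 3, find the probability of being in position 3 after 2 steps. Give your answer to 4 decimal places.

Sum over the intermediate state after 1 step:
P = P(position 3→position 2)·P(position 2→position 3) + P(position 3→position 3)·P(position 3→position 3) + P(position 3→position 4)·P(position 4→position 3)
  = 0.32×0.26 + 0.3×0.3 + 0.38×0.4
  = 0.0832 + 0.0900 + 0.1520 = 0.3252

0.3252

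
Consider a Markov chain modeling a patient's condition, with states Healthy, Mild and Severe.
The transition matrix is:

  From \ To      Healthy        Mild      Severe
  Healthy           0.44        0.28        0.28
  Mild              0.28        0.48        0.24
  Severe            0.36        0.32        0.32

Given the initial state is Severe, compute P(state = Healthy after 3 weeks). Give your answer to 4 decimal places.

0.3605

Propagate the distribution vector 3 weeks from Severe.
After 0 weeks: (0.0000, 0.0000, 1.0000)
After 1 week: (0.3600, 0.3200, 0.3200)
After 2 weeks: (0.3632, 0.3568, 0.2800)
After 3 weeks: (0.3605, 0.3626, 0.2769)
P(in Healthy after 3 weeks) = 0.3605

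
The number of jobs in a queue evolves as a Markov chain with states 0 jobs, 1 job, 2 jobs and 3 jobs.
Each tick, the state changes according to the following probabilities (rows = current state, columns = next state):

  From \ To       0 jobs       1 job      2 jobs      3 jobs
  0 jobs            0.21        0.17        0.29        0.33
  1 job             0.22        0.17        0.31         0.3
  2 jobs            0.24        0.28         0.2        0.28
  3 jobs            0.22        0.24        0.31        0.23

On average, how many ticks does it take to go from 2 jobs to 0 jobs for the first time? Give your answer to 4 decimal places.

4.3530

Let t(s) be the expected number of ticks to first reach 0 jobs from state s, with t(0 jobs) = 0. Conditioning on the first tick:
t(1 job) = 1 + 0.17·t(1 job) + 0.31·t(2 jobs) + 0.3·t(3 jobs)
t(2 jobs) = 1 + 0.28·t(1 job) + 0.2·t(2 jobs) + 0.28·t(3 jobs)
t(3 jobs) = 1 + 0.24·t(1 job) + 0.31·t(2 jobs) + 0.23·t(3 jobs)
Solving: t(1 job) = 4.4329, t(2 jobs) = 4.3530, t(3 jobs) = 4.4329.
Expected ticks from 2 jobs to 0 jobs: 4.3530.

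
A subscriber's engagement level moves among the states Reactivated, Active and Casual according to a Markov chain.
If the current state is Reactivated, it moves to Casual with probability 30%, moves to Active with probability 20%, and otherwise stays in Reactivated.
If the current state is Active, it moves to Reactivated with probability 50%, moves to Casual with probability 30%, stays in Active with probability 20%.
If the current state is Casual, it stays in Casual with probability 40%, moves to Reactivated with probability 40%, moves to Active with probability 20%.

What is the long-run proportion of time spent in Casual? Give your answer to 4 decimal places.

0.3333

Let the stationary distribution be π with π = πP and π_1 + π_2 + π_3 = 1.
π_1 = 0.5·π_1 + 0.5·π_2 + 0.4·π_3
π_2 = 0.2·π_1 + 0.2·π_2 + 0.2·π_3
Solving with the normalization constraint gives π = (0.4667, 0.2000, 0.3333).
So the stationary probability of Casual is 0.3333.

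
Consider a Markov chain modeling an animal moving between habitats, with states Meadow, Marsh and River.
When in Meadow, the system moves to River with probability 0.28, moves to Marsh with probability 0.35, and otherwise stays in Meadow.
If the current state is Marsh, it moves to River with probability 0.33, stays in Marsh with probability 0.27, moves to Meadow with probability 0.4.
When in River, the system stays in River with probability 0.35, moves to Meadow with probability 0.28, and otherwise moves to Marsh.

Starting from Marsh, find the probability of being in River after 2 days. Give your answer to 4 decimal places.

0.3166

Sum over the intermediate state after 1 day:
P = P(Marsh→Meadow)·P(Meadow→River) + P(Marsh→Marsh)·P(Marsh→River) + P(Marsh→River)·P(River→River)
  = 0.4×0.28 + 0.27×0.33 + 0.33×0.35
  = 0.1120 + 0.0891 + 0.1155 = 0.3166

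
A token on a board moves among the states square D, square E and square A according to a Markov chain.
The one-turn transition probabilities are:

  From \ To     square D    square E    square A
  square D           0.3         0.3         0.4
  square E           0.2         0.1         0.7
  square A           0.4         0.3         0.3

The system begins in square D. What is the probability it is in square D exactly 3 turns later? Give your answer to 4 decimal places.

0.3210

Propagate the distribution vector 3 turns from square D.
After 0 turns: (1.0000, 0.0000, 0.0000)
After 1 turn: (0.3000, 0.3000, 0.4000)
After 2 turns: (0.3100, 0.2400, 0.4500)
After 3 turns: (0.3210, 0.2520, 0.4270)
P(in square D after 3 turns) = 0.3210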